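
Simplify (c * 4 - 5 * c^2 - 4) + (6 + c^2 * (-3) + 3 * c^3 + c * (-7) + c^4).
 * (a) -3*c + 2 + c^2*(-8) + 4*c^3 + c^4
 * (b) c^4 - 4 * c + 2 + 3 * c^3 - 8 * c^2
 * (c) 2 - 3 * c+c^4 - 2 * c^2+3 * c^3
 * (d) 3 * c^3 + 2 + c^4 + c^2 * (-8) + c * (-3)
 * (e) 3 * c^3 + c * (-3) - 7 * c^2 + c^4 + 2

Adding the polynomials and combining like terms:
(c*4 - 5*c^2 - 4) + (6 + c^2*(-3) + 3*c^3 + c*(-7) + c^4)
= 3 * c^3 + 2 + c^4 + c^2 * (-8) + c * (-3)
d) 3 * c^3 + 2 + c^4 + c^2 * (-8) + c * (-3)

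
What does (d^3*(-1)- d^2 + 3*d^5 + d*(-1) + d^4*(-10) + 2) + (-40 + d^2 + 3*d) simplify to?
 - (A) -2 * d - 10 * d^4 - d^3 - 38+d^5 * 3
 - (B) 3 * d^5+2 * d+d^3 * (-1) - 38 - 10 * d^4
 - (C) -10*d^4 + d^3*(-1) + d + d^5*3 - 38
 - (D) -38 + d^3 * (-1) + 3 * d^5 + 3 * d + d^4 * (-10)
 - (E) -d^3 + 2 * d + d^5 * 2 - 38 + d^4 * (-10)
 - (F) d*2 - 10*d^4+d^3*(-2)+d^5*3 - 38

Adding the polynomials and combining like terms:
(d^3*(-1) - d^2 + 3*d^5 + d*(-1) + d^4*(-10) + 2) + (-40 + d^2 + 3*d)
= 3 * d^5+2 * d+d^3 * (-1) - 38 - 10 * d^4
B) 3 * d^5+2 * d+d^3 * (-1) - 38 - 10 * d^4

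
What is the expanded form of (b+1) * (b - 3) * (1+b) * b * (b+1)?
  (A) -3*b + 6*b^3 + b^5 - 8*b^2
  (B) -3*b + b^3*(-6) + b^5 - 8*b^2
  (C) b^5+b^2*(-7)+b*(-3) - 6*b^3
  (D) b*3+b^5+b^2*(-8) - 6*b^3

Expanding (b+1) * (b - 3) * (1+b) * b * (b+1):
= -3*b + b^3*(-6) + b^5 - 8*b^2
B) -3*b + b^3*(-6) + b^5 - 8*b^2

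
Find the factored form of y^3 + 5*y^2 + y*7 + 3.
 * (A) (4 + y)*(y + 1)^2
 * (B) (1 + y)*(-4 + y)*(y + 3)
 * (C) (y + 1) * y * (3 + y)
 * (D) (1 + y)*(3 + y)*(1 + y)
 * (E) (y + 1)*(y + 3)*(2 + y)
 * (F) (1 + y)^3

We need to factor y^3 + 5*y^2 + y*7 + 3.
The factored form is (1 + y)*(3 + y)*(1 + y).
D) (1 + y)*(3 + y)*(1 + y)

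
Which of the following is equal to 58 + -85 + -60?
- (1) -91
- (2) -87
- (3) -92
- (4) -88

First: 58 + -85 = -27
Then: -27 + -60 = -87
2) -87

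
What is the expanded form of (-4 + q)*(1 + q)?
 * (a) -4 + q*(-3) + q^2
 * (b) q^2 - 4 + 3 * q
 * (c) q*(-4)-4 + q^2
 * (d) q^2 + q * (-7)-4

Expanding (-4 + q)*(1 + q):
= -4 + q*(-3) + q^2
a) -4 + q*(-3) + q^2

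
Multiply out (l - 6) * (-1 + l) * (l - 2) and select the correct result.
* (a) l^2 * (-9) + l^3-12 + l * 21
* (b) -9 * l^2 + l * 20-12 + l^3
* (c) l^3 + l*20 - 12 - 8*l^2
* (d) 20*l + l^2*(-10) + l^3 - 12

Expanding (l - 6) * (-1 + l) * (l - 2):
= -9 * l^2 + l * 20-12 + l^3
b) -9 * l^2 + l * 20-12 + l^3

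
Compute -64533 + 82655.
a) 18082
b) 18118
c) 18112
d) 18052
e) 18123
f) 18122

-64533 + 82655 = 18122
f) 18122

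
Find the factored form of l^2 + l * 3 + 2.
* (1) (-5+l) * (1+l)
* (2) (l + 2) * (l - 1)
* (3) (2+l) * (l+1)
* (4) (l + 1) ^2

We need to factor l^2 + l * 3 + 2.
The factored form is (2+l) * (l+1).
3) (2+l) * (l+1)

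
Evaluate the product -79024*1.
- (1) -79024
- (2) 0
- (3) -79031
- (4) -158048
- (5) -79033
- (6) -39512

-79024 * 1 = -79024
1) -79024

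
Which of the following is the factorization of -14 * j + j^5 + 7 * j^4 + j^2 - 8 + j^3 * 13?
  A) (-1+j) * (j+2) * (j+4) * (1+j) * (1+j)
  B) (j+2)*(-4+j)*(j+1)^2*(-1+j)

We need to factor -14 * j + j^5 + 7 * j^4 + j^2 - 8 + j^3 * 13.
The factored form is (-1+j) * (j+2) * (j+4) * (1+j) * (1+j).
A) (-1+j) * (j+2) * (j+4) * (1+j) * (1+j)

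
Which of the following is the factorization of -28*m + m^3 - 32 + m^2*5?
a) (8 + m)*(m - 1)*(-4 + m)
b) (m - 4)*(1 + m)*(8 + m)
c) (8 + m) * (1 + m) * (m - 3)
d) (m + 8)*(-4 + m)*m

We need to factor -28*m + m^3 - 32 + m^2*5.
The factored form is (m - 4)*(1 + m)*(8 + m).
b) (m - 4)*(1 + m)*(8 + m)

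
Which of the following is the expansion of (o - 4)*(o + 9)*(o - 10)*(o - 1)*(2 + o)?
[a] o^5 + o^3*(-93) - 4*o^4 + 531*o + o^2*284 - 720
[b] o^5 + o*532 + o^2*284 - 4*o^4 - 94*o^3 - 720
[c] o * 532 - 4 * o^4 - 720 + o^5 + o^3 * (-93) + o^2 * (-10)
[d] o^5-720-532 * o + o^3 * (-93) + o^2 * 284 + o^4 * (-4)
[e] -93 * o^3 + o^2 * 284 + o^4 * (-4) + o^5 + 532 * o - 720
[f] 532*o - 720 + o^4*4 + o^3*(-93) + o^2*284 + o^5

Expanding (o - 4)*(o + 9)*(o - 10)*(o - 1)*(2 + o):
= -93 * o^3 + o^2 * 284 + o^4 * (-4) + o^5 + 532 * o - 720
e) -93 * o^3 + o^2 * 284 + o^4 * (-4) + o^5 + 532 * o - 720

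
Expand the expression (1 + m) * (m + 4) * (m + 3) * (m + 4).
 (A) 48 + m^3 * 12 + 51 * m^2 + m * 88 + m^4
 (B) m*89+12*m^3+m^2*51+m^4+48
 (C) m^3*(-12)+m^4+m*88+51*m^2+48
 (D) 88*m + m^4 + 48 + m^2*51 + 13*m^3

Expanding (1 + m) * (m + 4) * (m + 3) * (m + 4):
= 48 + m^3 * 12 + 51 * m^2 + m * 88 + m^4
A) 48 + m^3 * 12 + 51 * m^2 + m * 88 + m^4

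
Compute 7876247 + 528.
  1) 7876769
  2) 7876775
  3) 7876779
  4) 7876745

7876247 + 528 = 7876775
2) 7876775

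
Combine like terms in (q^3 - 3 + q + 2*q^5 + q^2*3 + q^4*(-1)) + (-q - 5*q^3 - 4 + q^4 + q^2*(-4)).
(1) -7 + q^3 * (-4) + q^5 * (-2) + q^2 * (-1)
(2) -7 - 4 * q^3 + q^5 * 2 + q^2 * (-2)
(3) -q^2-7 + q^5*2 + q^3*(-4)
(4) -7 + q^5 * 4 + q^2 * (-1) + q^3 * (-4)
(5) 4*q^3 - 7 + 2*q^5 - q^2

Adding the polynomials and combining like terms:
(q^3 - 3 + q + 2*q^5 + q^2*3 + q^4*(-1)) + (-q - 5*q^3 - 4 + q^4 + q^2*(-4))
= -q^2-7 + q^5*2 + q^3*(-4)
3) -q^2-7 + q^5*2 + q^3*(-4)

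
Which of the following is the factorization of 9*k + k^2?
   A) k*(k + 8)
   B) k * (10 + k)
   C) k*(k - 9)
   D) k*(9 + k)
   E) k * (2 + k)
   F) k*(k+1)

We need to factor 9*k + k^2.
The factored form is k*(9 + k).
D) k*(9 + k)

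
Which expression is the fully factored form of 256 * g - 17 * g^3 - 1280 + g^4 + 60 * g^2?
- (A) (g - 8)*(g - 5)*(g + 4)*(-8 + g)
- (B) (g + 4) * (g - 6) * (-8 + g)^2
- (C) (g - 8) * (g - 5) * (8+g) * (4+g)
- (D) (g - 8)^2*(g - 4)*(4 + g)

We need to factor 256 * g - 17 * g^3 - 1280 + g^4 + 60 * g^2.
The factored form is (g - 8)*(g - 5)*(g + 4)*(-8 + g).
A) (g - 8)*(g - 5)*(g + 4)*(-8 + g)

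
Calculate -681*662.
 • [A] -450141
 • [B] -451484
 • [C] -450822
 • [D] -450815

-681 * 662 = -450822
C) -450822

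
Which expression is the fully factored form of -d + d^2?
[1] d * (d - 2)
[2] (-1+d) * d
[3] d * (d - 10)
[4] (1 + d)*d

We need to factor -d + d^2.
The factored form is (-1+d) * d.
2) (-1+d) * d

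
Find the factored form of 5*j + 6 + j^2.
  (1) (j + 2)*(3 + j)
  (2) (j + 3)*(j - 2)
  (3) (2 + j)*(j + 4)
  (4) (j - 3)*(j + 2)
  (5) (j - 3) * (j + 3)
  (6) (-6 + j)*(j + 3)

We need to factor 5*j + 6 + j^2.
The factored form is (j + 2)*(3 + j).
1) (j + 2)*(3 + j)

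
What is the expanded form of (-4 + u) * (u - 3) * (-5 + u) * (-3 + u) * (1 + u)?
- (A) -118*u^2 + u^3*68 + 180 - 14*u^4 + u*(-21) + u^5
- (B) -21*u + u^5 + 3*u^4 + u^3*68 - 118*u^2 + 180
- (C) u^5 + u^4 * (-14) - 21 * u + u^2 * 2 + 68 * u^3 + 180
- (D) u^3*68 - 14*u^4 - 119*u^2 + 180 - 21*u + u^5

Expanding (-4 + u) * (u - 3) * (-5 + u) * (-3 + u) * (1 + u):
= -118*u^2 + u^3*68 + 180 - 14*u^4 + u*(-21) + u^5
A) -118*u^2 + u^3*68 + 180 - 14*u^4 + u*(-21) + u^5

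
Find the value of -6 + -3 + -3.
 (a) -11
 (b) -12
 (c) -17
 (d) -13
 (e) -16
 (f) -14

First: -6 + -3 = -9
Then: -9 + -3 = -12
b) -12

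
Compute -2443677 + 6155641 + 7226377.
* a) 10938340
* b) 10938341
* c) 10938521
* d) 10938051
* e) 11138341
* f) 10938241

First: -2443677 + 6155641 = 3711964
Then: 3711964 + 7226377 = 10938341
b) 10938341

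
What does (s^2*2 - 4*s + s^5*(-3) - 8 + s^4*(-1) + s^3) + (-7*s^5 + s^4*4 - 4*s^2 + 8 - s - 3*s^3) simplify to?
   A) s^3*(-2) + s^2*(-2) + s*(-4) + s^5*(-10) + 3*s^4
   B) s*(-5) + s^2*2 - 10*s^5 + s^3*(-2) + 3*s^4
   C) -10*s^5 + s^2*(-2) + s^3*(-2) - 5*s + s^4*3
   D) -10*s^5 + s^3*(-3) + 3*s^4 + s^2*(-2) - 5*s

Adding the polynomials and combining like terms:
(s^2*2 - 4*s + s^5*(-3) - 8 + s^4*(-1) + s^3) + (-7*s^5 + s^4*4 - 4*s^2 + 8 - s - 3*s^3)
= -10*s^5 + s^2*(-2) + s^3*(-2) - 5*s + s^4*3
C) -10*s^5 + s^2*(-2) + s^3*(-2) - 5*s + s^4*3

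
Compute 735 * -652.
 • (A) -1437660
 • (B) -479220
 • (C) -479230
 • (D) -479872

735 * -652 = -479220
B) -479220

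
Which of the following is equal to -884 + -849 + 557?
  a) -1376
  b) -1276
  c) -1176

First: -884 + -849 = -1733
Then: -1733 + 557 = -1176
c) -1176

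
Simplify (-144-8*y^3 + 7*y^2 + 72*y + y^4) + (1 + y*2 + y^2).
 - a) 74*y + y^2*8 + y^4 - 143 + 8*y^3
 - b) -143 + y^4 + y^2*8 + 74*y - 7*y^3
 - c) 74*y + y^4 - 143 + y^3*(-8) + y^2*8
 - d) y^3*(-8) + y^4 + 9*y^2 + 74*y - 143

Adding the polynomials and combining like terms:
(-144 - 8*y^3 + 7*y^2 + 72*y + y^4) + (1 + y*2 + y^2)
= 74*y + y^4 - 143 + y^3*(-8) + y^2*8
c) 74*y + y^4 - 143 + y^3*(-8) + y^2*8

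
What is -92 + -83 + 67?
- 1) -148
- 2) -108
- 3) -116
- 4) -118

First: -92 + -83 = -175
Then: -175 + 67 = -108
2) -108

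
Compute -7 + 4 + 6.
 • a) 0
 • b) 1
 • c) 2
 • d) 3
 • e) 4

First: -7 + 4 = -3
Then: -3 + 6 = 3
d) 3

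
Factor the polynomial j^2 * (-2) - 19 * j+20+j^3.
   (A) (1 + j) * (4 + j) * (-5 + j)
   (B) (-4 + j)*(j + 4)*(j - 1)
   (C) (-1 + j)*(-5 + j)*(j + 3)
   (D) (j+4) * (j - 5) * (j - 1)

We need to factor j^2 * (-2) - 19 * j+20+j^3.
The factored form is (j+4) * (j - 5) * (j - 1).
D) (j+4) * (j - 5) * (j - 1)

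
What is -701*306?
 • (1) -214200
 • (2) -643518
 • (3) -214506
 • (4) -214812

-701 * 306 = -214506
3) -214506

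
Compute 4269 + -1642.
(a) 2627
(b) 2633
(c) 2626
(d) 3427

4269 + -1642 = 2627
a) 2627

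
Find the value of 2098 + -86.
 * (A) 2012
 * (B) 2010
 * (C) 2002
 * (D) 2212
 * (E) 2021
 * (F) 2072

2098 + -86 = 2012
A) 2012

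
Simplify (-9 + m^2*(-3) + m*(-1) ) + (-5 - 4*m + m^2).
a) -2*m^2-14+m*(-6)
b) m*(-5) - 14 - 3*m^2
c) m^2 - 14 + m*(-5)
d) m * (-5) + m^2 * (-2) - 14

Adding the polynomials and combining like terms:
(-9 + m^2*(-3) + m*(-1)) + (-5 - 4*m + m^2)
= m * (-5) + m^2 * (-2) - 14
d) m * (-5) + m^2 * (-2) - 14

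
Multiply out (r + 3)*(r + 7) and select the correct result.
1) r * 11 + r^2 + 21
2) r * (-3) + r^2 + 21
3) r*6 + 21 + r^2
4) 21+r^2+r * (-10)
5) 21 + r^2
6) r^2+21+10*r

Expanding (r + 3)*(r + 7):
= r^2+21+10*r
6) r^2+21+10*r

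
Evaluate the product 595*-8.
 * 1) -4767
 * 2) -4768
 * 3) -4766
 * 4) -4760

595 * -8 = -4760
4) -4760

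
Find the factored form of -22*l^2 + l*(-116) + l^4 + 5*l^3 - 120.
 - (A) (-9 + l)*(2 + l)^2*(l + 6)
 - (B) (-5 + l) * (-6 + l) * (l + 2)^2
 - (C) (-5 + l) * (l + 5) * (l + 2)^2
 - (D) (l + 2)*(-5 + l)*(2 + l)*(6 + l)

We need to factor -22*l^2 + l*(-116) + l^4 + 5*l^3 - 120.
The factored form is (l + 2)*(-5 + l)*(2 + l)*(6 + l).
D) (l + 2)*(-5 + l)*(2 + l)*(6 + l)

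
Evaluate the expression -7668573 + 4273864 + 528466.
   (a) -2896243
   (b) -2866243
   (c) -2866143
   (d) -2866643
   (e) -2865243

First: -7668573 + 4273864 = -3394709
Then: -3394709 + 528466 = -2866243
b) -2866243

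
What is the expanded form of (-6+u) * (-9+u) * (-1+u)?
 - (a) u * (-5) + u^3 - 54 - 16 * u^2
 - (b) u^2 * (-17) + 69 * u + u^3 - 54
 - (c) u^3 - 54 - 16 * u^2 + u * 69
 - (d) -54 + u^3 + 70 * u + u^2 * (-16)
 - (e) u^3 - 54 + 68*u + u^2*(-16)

Expanding (-6+u) * (-9+u) * (-1+u):
= u^3 - 54 - 16 * u^2 + u * 69
c) u^3 - 54 - 16 * u^2 + u * 69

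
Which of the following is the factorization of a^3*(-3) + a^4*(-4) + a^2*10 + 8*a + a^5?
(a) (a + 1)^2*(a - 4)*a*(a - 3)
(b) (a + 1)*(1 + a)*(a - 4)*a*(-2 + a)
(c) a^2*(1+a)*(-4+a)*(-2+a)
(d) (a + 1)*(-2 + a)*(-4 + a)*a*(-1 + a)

We need to factor a^3*(-3) + a^4*(-4) + a^2*10 + 8*a + a^5.
The factored form is (a + 1)*(1 + a)*(a - 4)*a*(-2 + a).
b) (a + 1)*(1 + a)*(a - 4)*a*(-2 + a)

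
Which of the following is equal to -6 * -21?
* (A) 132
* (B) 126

-6 * -21 = 126
B) 126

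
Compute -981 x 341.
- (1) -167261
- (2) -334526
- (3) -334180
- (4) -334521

-981 * 341 = -334521
4) -334521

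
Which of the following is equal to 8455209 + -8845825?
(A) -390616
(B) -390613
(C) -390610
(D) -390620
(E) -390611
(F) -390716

8455209 + -8845825 = -390616
A) -390616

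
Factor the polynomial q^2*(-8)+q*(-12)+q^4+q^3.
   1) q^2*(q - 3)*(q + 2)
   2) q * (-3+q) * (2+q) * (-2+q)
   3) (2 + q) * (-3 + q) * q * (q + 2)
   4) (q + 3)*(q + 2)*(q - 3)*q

We need to factor q^2*(-8)+q*(-12)+q^4+q^3.
The factored form is (2 + q) * (-3 + q) * q * (q + 2).
3) (2 + q) * (-3 + q) * q * (q + 2)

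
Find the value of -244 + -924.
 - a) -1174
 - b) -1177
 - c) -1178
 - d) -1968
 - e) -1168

-244 + -924 = -1168
e) -1168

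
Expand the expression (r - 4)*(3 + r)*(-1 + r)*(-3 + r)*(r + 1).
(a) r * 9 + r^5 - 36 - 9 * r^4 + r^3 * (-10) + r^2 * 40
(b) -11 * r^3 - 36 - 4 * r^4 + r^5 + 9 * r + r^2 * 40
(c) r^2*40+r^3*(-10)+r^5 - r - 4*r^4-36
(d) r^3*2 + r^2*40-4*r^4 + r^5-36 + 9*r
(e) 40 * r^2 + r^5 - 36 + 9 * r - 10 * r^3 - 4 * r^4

Expanding (r - 4)*(3 + r)*(-1 + r)*(-3 + r)*(r + 1):
= 40 * r^2 + r^5 - 36 + 9 * r - 10 * r^3 - 4 * r^4
e) 40 * r^2 + r^5 - 36 + 9 * r - 10 * r^3 - 4 * r^4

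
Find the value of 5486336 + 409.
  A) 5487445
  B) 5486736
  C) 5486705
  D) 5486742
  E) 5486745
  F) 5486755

5486336 + 409 = 5486745
E) 5486745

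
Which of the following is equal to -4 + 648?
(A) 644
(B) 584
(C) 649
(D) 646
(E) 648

-4 + 648 = 644
A) 644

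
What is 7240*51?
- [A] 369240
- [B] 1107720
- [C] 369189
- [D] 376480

7240 * 51 = 369240
A) 369240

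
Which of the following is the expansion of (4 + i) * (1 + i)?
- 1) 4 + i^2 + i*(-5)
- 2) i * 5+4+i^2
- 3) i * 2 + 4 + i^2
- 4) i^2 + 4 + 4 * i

Expanding (4 + i) * (1 + i):
= i * 5+4+i^2
2) i * 5+4+i^2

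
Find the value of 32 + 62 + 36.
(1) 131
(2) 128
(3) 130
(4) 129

First: 32 + 62 = 94
Then: 94 + 36 = 130
3) 130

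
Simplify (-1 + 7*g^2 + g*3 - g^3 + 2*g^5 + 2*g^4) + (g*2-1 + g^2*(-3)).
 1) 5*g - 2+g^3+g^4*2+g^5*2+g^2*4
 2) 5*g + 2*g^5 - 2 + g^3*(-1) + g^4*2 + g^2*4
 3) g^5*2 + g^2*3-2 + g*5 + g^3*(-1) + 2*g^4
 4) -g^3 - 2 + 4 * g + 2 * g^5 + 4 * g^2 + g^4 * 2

Adding the polynomials and combining like terms:
(-1 + 7*g^2 + g*3 - g^3 + 2*g^5 + 2*g^4) + (g*2 - 1 + g^2*(-3))
= 5*g + 2*g^5 - 2 + g^3*(-1) + g^4*2 + g^2*4
2) 5*g + 2*g^5 - 2 + g^3*(-1) + g^4*2 + g^2*4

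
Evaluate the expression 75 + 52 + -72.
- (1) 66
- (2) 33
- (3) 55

First: 75 + 52 = 127
Then: 127 + -72 = 55
3) 55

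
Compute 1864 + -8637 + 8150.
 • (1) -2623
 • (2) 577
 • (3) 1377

First: 1864 + -8637 = -6773
Then: -6773 + 8150 = 1377
3) 1377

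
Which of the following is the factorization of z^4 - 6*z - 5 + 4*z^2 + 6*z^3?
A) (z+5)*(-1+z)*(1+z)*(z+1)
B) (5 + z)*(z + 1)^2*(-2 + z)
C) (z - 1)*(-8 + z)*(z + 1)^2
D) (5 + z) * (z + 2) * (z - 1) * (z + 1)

We need to factor z^4 - 6*z - 5 + 4*z^2 + 6*z^3.
The factored form is (z+5)*(-1+z)*(1+z)*(z+1).
A) (z+5)*(-1+z)*(1+z)*(z+1)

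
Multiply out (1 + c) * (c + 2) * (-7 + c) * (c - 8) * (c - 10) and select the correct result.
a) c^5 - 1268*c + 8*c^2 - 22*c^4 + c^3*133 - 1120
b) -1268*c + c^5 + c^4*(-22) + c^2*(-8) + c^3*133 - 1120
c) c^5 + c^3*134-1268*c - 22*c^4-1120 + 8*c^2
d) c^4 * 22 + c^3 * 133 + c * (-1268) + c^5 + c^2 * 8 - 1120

Expanding (1 + c) * (c + 2) * (-7 + c) * (c - 8) * (c - 10):
= c^5 - 1268*c + 8*c^2 - 22*c^4 + c^3*133 - 1120
a) c^5 - 1268*c + 8*c^2 - 22*c^4 + c^3*133 - 1120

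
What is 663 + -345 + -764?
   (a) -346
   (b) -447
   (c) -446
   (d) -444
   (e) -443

First: 663 + -345 = 318
Then: 318 + -764 = -446
c) -446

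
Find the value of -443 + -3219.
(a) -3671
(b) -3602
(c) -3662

-443 + -3219 = -3662
c) -3662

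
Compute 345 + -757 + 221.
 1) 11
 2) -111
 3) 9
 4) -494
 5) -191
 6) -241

First: 345 + -757 = -412
Then: -412 + 221 = -191
5) -191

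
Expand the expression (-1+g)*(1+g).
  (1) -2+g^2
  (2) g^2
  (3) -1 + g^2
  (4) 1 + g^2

Expanding (-1+g)*(1+g):
= -1 + g^2
3) -1 + g^2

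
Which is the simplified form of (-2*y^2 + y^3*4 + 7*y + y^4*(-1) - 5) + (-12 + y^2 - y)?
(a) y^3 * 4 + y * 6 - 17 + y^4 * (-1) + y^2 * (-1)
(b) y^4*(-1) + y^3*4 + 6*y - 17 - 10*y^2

Adding the polynomials and combining like terms:
(-2*y^2 + y^3*4 + 7*y + y^4*(-1) - 5) + (-12 + y^2 - y)
= y^3 * 4 + y * 6 - 17 + y^4 * (-1) + y^2 * (-1)
a) y^3 * 4 + y * 6 - 17 + y^4 * (-1) + y^2 * (-1)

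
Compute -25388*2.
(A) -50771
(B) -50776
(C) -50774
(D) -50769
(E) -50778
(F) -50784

-25388 * 2 = -50776
B) -50776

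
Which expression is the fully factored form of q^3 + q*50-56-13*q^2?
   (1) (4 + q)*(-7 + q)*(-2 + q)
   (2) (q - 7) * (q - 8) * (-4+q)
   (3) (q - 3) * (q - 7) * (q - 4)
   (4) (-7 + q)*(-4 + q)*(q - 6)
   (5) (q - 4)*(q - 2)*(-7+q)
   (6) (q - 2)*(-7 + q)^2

We need to factor q^3 + q*50-56-13*q^2.
The factored form is (q - 4)*(q - 2)*(-7+q).
5) (q - 4)*(q - 2)*(-7+q)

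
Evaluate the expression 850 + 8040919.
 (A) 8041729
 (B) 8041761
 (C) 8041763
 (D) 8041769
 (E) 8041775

850 + 8040919 = 8041769
D) 8041769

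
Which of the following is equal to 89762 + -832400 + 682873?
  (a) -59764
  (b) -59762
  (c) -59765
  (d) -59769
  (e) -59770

First: 89762 + -832400 = -742638
Then: -742638 + 682873 = -59765
c) -59765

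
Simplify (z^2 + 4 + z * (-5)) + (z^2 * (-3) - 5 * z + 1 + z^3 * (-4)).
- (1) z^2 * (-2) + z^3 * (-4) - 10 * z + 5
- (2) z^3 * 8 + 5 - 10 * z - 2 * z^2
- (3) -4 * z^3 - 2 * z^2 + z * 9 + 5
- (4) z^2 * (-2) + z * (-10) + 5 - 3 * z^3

Adding the polynomials and combining like terms:
(z^2 + 4 + z*(-5)) + (z^2*(-3) - 5*z + 1 + z^3*(-4))
= z^2 * (-2) + z^3 * (-4) - 10 * z + 5
1) z^2 * (-2) + z^3 * (-4) - 10 * z + 5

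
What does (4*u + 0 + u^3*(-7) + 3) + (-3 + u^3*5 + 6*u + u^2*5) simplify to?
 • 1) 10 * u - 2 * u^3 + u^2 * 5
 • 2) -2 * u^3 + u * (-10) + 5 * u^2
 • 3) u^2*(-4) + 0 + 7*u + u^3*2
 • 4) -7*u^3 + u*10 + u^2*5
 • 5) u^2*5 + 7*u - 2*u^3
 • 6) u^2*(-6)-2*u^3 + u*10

Adding the polynomials and combining like terms:
(4*u + 0 + u^3*(-7) + 3) + (-3 + u^3*5 + 6*u + u^2*5)
= 10 * u - 2 * u^3 + u^2 * 5
1) 10 * u - 2 * u^3 + u^2 * 5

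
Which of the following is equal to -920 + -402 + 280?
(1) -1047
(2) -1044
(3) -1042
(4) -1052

First: -920 + -402 = -1322
Then: -1322 + 280 = -1042
3) -1042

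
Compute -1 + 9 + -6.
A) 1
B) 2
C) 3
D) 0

First: -1 + 9 = 8
Then: 8 + -6 = 2
B) 2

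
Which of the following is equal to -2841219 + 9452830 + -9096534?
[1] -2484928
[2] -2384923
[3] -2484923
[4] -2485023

First: -2841219 + 9452830 = 6611611
Then: 6611611 + -9096534 = -2484923
3) -2484923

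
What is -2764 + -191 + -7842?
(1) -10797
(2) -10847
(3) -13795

First: -2764 + -191 = -2955
Then: -2955 + -7842 = -10797
1) -10797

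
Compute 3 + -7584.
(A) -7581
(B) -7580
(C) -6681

3 + -7584 = -7581
A) -7581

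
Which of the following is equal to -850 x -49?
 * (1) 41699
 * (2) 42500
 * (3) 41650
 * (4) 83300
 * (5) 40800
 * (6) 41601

-850 * -49 = 41650
3) 41650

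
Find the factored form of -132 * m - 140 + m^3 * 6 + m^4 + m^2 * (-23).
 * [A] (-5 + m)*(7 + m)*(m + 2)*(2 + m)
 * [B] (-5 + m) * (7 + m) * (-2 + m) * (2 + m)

We need to factor -132 * m - 140 + m^3 * 6 + m^4 + m^2 * (-23).
The factored form is (-5 + m)*(7 + m)*(m + 2)*(2 + m).
A) (-5 + m)*(7 + m)*(m + 2)*(2 + m)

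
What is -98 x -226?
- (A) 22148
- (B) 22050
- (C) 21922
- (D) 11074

-98 * -226 = 22148
A) 22148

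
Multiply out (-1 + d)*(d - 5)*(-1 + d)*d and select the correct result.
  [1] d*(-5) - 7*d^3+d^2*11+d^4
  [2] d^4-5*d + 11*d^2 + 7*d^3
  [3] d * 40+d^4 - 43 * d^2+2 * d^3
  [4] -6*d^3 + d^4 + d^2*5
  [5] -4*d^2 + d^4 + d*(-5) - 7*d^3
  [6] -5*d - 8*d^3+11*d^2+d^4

Expanding (-1 + d)*(d - 5)*(-1 + d)*d:
= d*(-5) - 7*d^3+d^2*11+d^4
1) d*(-5) - 7*d^3+d^2*11+d^4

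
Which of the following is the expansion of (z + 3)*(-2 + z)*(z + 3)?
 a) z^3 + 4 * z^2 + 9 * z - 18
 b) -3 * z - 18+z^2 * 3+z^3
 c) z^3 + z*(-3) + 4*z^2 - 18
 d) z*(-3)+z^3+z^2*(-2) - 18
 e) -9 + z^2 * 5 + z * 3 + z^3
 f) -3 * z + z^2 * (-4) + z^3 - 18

Expanding (z + 3)*(-2 + z)*(z + 3):
= z^3 + z*(-3) + 4*z^2 - 18
c) z^3 + z*(-3) + 4*z^2 - 18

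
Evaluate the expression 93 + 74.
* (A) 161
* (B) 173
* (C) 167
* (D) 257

93 + 74 = 167
C) 167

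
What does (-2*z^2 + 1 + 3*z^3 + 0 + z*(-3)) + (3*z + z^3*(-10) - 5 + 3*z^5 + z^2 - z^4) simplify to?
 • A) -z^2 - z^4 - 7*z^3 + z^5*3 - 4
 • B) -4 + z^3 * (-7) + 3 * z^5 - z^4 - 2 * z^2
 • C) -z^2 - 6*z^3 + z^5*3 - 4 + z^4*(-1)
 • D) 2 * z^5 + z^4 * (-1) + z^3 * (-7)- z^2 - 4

Adding the polynomials and combining like terms:
(-2*z^2 + 1 + 3*z^3 + 0 + z*(-3)) + (3*z + z^3*(-10) - 5 + 3*z^5 + z^2 - z^4)
= -z^2 - z^4 - 7*z^3 + z^5*3 - 4
A) -z^2 - z^4 - 7*z^3 + z^5*3 - 4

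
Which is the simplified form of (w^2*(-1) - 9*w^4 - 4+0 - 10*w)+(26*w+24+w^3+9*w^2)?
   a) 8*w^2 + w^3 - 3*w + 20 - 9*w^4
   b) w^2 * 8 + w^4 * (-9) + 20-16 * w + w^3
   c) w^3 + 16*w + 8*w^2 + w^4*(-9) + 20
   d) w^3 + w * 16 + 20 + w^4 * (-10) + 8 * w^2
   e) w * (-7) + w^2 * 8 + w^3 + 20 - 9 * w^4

Adding the polynomials and combining like terms:
(w^2*(-1) - 9*w^4 - 4 + 0 - 10*w) + (26*w + 24 + w^3 + 9*w^2)
= w^3 + 16*w + 8*w^2 + w^4*(-9) + 20
c) w^3 + 16*w + 8*w^2 + w^4*(-9) + 20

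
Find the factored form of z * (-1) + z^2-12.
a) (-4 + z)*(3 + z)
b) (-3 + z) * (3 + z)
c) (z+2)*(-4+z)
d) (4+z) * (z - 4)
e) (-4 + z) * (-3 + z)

We need to factor z * (-1) + z^2-12.
The factored form is (-4 + z)*(3 + z).
a) (-4 + z)*(3 + z)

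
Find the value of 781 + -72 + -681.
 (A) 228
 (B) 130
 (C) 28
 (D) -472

First: 781 + -72 = 709
Then: 709 + -681 = 28
C) 28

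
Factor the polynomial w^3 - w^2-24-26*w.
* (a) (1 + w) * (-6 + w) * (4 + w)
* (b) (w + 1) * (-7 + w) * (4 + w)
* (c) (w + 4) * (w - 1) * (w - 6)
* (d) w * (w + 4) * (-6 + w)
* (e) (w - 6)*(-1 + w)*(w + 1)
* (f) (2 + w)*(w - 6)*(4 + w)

We need to factor w^3 - w^2-24-26*w.
The factored form is (1 + w) * (-6 + w) * (4 + w).
a) (1 + w) * (-6 + w) * (4 + w)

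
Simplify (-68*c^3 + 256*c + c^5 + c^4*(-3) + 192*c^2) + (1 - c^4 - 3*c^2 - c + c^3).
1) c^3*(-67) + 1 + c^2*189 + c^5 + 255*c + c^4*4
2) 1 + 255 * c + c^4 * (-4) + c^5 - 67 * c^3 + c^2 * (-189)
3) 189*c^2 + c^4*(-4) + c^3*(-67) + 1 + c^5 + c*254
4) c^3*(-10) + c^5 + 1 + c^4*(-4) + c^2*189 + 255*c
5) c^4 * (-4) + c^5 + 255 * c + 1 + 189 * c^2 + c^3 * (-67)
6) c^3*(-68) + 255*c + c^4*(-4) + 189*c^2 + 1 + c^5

Adding the polynomials and combining like terms:
(-68*c^3 + 256*c + c^5 + c^4*(-3) + 192*c^2) + (1 - c^4 - 3*c^2 - c + c^3)
= c^4 * (-4) + c^5 + 255 * c + 1 + 189 * c^2 + c^3 * (-67)
5) c^4 * (-4) + c^5 + 255 * c + 1 + 189 * c^2 + c^3 * (-67)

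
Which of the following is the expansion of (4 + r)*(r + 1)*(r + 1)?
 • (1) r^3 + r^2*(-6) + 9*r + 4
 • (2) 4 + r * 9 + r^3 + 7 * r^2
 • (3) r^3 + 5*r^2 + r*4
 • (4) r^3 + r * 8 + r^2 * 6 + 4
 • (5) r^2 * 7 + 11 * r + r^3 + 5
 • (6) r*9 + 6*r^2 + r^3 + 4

Expanding (4 + r)*(r + 1)*(r + 1):
= r*9 + 6*r^2 + r^3 + 4
6) r*9 + 6*r^2 + r^3 + 4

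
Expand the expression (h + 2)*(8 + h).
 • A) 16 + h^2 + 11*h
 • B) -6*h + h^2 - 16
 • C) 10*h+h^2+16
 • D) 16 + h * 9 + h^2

Expanding (h + 2)*(8 + h):
= 10*h+h^2+16
C) 10*h+h^2+16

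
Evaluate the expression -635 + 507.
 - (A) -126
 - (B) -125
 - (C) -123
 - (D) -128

-635 + 507 = -128
D) -128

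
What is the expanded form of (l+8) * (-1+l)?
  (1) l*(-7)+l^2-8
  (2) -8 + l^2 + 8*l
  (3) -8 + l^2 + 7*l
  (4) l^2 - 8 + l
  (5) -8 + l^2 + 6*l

Expanding (l+8) * (-1+l):
= -8 + l^2 + 7*l
3) -8 + l^2 + 7*l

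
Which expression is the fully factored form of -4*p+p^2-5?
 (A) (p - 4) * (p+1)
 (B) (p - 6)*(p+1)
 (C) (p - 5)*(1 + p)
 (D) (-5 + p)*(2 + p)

We need to factor -4*p+p^2-5.
The factored form is (p - 5)*(1 + p).
C) (p - 5)*(1 + p)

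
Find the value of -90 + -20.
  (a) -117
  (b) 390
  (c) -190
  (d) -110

-90 + -20 = -110
d) -110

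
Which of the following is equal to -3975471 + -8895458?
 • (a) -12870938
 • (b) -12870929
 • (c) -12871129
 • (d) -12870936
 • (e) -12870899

-3975471 + -8895458 = -12870929
b) -12870929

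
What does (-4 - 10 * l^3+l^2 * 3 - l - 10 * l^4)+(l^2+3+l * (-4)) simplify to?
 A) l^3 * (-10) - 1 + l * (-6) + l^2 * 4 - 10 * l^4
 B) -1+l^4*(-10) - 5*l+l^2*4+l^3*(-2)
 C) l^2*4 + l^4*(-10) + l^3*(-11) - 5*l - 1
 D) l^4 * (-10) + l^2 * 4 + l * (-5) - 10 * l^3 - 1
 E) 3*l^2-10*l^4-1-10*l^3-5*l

Adding the polynomials and combining like terms:
(-4 - 10*l^3 + l^2*3 - l - 10*l^4) + (l^2 + 3 + l*(-4))
= l^4 * (-10) + l^2 * 4 + l * (-5) - 10 * l^3 - 1
D) l^4 * (-10) + l^2 * 4 + l * (-5) - 10 * l^3 - 1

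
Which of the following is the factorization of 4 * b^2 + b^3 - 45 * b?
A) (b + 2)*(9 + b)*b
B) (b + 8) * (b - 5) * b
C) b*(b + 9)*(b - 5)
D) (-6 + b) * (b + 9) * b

We need to factor 4 * b^2 + b^3 - 45 * b.
The factored form is b*(b + 9)*(b - 5).
C) b*(b + 9)*(b - 5)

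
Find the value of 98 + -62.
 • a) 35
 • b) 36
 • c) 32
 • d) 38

98 + -62 = 36
b) 36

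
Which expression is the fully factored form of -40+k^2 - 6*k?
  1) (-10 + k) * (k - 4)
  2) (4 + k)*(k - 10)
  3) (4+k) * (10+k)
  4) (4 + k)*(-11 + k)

We need to factor -40+k^2 - 6*k.
The factored form is (4 + k)*(k - 10).
2) (4 + k)*(k - 10)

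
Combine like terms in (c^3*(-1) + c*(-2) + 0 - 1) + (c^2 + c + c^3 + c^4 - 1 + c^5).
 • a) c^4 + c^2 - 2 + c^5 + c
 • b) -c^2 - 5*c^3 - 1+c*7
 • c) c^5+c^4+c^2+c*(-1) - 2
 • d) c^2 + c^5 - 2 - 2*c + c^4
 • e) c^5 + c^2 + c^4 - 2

Adding the polynomials and combining like terms:
(c^3*(-1) + c*(-2) + 0 - 1) + (c^2 + c + c^3 + c^4 - 1 + c^5)
= c^5+c^4+c^2+c*(-1) - 2
c) c^5+c^4+c^2+c*(-1) - 2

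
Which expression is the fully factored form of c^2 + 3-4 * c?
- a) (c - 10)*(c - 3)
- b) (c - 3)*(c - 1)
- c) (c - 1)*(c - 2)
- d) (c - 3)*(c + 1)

We need to factor c^2 + 3-4 * c.
The factored form is (c - 3)*(c - 1).
b) (c - 3)*(c - 1)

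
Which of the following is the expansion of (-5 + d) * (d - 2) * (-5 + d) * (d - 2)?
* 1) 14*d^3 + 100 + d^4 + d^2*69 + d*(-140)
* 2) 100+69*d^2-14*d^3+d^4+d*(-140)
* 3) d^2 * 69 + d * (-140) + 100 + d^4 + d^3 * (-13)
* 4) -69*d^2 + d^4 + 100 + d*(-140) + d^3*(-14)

Expanding (-5 + d) * (d - 2) * (-5 + d) * (d - 2):
= 100+69*d^2-14*d^3+d^4+d*(-140)
2) 100+69*d^2-14*d^3+d^4+d*(-140)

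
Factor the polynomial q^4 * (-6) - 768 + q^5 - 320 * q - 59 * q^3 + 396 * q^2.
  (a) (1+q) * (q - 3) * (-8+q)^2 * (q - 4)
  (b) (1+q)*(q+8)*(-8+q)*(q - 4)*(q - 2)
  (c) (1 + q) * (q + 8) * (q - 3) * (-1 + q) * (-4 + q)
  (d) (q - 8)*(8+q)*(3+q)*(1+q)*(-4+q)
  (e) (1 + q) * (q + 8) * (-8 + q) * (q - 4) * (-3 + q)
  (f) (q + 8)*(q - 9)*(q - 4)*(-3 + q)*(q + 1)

We need to factor q^4 * (-6) - 768 + q^5 - 320 * q - 59 * q^3 + 396 * q^2.
The factored form is (1 + q) * (q + 8) * (-8 + q) * (q - 4) * (-3 + q).
e) (1 + q) * (q + 8) * (-8 + q) * (q - 4) * (-3 + q)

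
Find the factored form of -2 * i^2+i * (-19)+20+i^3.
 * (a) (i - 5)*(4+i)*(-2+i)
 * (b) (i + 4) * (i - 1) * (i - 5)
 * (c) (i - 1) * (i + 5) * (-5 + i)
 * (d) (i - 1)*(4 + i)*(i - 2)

We need to factor -2 * i^2+i * (-19)+20+i^3.
The factored form is (i + 4) * (i - 1) * (i - 5).
b) (i + 4) * (i - 1) * (i - 5)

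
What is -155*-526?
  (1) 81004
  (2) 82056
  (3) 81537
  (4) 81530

-155 * -526 = 81530
4) 81530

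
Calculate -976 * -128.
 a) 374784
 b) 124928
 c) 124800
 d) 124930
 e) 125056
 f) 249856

-976 * -128 = 124928
b) 124928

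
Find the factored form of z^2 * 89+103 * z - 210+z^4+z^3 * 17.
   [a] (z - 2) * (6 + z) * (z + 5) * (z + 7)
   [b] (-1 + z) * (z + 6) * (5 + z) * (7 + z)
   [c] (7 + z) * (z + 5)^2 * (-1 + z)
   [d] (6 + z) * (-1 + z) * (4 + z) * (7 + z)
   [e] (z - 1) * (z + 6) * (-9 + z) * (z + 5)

We need to factor z^2 * 89+103 * z - 210+z^4+z^3 * 17.
The factored form is (-1 + z) * (z + 6) * (5 + z) * (7 + z).
b) (-1 + z) * (z + 6) * (5 + z) * (7 + z)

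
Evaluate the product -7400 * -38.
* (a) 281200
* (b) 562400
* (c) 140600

-7400 * -38 = 281200
a) 281200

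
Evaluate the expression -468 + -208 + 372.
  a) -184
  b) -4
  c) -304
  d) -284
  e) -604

First: -468 + -208 = -676
Then: -676 + 372 = -304
c) -304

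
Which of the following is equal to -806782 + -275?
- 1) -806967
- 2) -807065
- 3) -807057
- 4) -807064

-806782 + -275 = -807057
3) -807057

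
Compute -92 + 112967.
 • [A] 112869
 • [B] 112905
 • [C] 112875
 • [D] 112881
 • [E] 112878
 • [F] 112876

-92 + 112967 = 112875
C) 112875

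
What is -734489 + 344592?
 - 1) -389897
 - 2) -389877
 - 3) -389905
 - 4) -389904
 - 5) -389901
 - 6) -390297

-734489 + 344592 = -389897
1) -389897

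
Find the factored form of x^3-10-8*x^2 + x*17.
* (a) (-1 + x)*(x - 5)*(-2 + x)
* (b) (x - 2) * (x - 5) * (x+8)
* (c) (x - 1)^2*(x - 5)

We need to factor x^3-10-8*x^2 + x*17.
The factored form is (-1 + x)*(x - 5)*(-2 + x).
a) (-1 + x)*(x - 5)*(-2 + x)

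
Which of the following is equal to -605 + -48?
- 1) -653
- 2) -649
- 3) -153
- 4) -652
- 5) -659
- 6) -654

-605 + -48 = -653
1) -653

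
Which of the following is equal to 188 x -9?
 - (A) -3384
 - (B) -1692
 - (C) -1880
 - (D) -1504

188 * -9 = -1692
B) -1692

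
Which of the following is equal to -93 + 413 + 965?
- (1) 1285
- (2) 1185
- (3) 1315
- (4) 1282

First: -93 + 413 = 320
Then: 320 + 965 = 1285
1) 1285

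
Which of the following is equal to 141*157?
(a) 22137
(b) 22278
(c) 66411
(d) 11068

141 * 157 = 22137
a) 22137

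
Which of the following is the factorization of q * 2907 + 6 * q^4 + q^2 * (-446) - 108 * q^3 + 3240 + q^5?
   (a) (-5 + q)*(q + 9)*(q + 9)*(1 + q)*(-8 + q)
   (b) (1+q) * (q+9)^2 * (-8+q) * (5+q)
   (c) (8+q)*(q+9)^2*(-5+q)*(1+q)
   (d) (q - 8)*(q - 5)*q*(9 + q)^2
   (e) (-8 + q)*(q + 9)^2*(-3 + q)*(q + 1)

We need to factor q * 2907 + 6 * q^4 + q^2 * (-446) - 108 * q^3 + 3240 + q^5.
The factored form is (-5 + q)*(q + 9)*(q + 9)*(1 + q)*(-8 + q).
a) (-5 + q)*(q + 9)*(q + 9)*(1 + q)*(-8 + q)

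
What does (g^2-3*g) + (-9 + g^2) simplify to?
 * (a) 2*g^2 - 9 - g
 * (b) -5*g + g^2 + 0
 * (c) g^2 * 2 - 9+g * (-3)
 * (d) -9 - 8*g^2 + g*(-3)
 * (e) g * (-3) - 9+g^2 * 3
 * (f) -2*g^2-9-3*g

Adding the polynomials and combining like terms:
(g^2 - 3*g) + (-9 + g^2)
= g^2 * 2 - 9+g * (-3)
c) g^2 * 2 - 9+g * (-3)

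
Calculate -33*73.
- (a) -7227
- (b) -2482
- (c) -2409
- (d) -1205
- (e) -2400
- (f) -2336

-33 * 73 = -2409
c) -2409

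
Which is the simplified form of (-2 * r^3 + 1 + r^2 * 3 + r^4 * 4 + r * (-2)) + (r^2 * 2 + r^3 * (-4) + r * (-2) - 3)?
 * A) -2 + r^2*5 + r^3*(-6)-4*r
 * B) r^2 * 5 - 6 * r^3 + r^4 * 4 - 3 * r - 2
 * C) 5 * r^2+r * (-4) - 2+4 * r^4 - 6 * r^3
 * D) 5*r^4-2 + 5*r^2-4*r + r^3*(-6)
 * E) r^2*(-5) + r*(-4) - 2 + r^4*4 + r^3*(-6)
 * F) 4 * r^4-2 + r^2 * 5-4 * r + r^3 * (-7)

Adding the polynomials and combining like terms:
(-2*r^3 + 1 + r^2*3 + r^4*4 + r*(-2)) + (r^2*2 + r^3*(-4) + r*(-2) - 3)
= 5 * r^2+r * (-4) - 2+4 * r^4 - 6 * r^3
C) 5 * r^2+r * (-4) - 2+4 * r^4 - 6 * r^3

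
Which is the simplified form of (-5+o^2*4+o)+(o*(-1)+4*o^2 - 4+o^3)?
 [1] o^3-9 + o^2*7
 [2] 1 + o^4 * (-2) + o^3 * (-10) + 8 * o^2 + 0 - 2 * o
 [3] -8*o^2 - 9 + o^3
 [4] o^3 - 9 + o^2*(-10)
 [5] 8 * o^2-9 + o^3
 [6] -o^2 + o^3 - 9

Adding the polynomials and combining like terms:
(-5 + o^2*4 + o) + (o*(-1) + 4*o^2 - 4 + o^3)
= 8 * o^2-9 + o^3
5) 8 * o^2-9 + o^3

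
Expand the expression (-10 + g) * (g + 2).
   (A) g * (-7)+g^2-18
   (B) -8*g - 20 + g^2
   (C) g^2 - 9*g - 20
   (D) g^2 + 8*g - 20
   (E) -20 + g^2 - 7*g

Expanding (-10 + g) * (g + 2):
= -8*g - 20 + g^2
B) -8*g - 20 + g^2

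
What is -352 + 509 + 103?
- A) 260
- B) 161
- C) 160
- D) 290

First: -352 + 509 = 157
Then: 157 + 103 = 260
A) 260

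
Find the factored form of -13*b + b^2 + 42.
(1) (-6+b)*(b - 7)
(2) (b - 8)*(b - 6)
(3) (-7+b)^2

We need to factor -13*b + b^2 + 42.
The factored form is (-6+b)*(b - 7).
1) (-6+b)*(b - 7)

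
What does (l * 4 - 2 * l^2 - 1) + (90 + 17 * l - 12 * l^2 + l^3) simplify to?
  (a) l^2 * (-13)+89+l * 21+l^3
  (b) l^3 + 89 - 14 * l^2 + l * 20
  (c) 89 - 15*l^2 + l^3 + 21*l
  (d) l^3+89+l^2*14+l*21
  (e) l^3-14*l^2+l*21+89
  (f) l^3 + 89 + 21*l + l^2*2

Adding the polynomials and combining like terms:
(l*4 - 2*l^2 - 1) + (90 + 17*l - 12*l^2 + l^3)
= l^3-14*l^2+l*21+89
e) l^3-14*l^2+l*21+89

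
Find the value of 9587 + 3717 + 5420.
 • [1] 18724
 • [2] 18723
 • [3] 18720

First: 9587 + 3717 = 13304
Then: 13304 + 5420 = 18724
1) 18724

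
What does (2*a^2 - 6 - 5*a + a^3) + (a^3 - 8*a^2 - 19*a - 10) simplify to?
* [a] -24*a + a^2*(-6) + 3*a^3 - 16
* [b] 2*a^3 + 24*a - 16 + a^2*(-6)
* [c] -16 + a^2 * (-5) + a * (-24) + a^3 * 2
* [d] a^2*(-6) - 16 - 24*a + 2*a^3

Adding the polynomials and combining like terms:
(2*a^2 - 6 - 5*a + a^3) + (a^3 - 8*a^2 - 19*a - 10)
= a^2*(-6) - 16 - 24*a + 2*a^3
d) a^2*(-6) - 16 - 24*a + 2*a^3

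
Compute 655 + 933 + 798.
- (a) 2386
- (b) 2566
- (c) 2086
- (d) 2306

First: 655 + 933 = 1588
Then: 1588 + 798 = 2386
a) 2386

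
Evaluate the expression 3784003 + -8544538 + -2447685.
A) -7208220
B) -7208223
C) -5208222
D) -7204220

First: 3784003 + -8544538 = -4760535
Then: -4760535 + -2447685 = -7208220
A) -7208220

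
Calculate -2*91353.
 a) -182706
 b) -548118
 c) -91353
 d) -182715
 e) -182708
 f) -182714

-2 * 91353 = -182706
a) -182706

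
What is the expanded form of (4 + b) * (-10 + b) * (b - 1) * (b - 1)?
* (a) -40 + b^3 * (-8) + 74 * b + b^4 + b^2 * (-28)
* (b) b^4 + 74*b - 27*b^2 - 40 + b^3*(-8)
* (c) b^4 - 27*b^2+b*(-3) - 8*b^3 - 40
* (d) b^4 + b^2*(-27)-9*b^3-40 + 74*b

Expanding (4 + b) * (-10 + b) * (b - 1) * (b - 1):
= b^4 + 74*b - 27*b^2 - 40 + b^3*(-8)
b) b^4 + 74*b - 27*b^2 - 40 + b^3*(-8)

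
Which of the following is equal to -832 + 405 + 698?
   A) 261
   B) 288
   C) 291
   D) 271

First: -832 + 405 = -427
Then: -427 + 698 = 271
D) 271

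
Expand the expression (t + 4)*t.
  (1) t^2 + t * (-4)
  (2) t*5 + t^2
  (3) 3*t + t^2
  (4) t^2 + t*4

Expanding (t + 4)*t:
= t^2 + t*4
4) t^2 + t*4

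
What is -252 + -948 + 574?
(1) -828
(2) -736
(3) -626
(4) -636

First: -252 + -948 = -1200
Then: -1200 + 574 = -626
3) -626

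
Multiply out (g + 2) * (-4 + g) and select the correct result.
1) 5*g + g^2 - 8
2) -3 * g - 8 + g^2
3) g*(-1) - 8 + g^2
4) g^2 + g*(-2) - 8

Expanding (g + 2) * (-4 + g):
= g^2 + g*(-2) - 8
4) g^2 + g*(-2) - 8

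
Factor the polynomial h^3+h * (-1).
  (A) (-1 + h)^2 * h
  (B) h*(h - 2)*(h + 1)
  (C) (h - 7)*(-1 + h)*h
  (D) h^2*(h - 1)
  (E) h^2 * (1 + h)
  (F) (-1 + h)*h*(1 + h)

We need to factor h^3+h * (-1).
The factored form is (-1 + h)*h*(1 + h).
F) (-1 + h)*h*(1 + h)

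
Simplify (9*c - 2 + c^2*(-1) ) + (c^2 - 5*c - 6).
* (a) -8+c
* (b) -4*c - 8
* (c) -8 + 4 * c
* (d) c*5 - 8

Adding the polynomials and combining like terms:
(9*c - 2 + c^2*(-1)) + (c^2 - 5*c - 6)
= -8 + 4 * c
c) -8 + 4 * c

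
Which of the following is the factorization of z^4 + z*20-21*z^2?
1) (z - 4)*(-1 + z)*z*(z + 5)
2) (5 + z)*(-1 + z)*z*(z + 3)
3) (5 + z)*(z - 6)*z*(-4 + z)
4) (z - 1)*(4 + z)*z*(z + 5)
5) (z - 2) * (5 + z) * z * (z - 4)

We need to factor z^4 + z*20-21*z^2.
The factored form is (z - 4)*(-1 + z)*z*(z + 5).
1) (z - 4)*(-1 + z)*z*(z + 5)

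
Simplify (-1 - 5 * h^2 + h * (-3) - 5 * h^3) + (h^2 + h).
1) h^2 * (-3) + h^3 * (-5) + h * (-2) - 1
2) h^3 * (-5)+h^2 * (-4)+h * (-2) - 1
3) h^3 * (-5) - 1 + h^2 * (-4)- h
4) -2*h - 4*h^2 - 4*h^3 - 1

Adding the polynomials and combining like terms:
(-1 - 5*h^2 + h*(-3) - 5*h^3) + (h^2 + h)
= h^3 * (-5)+h^2 * (-4)+h * (-2) - 1
2) h^3 * (-5)+h^2 * (-4)+h * (-2) - 1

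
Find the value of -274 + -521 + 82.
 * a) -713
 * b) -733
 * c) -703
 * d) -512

First: -274 + -521 = -795
Then: -795 + 82 = -713
a) -713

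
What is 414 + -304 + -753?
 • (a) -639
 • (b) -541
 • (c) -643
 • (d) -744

First: 414 + -304 = 110
Then: 110 + -753 = -643
c) -643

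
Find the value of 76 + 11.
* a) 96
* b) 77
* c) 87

76 + 11 = 87
c) 87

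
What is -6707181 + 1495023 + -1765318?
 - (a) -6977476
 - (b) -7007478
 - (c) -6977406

First: -6707181 + 1495023 = -5212158
Then: -5212158 + -1765318 = -6977476
a) -6977476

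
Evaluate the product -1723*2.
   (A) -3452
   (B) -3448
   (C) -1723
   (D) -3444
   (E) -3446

-1723 * 2 = -3446
E) -3446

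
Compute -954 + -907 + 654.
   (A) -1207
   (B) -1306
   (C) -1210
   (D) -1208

First: -954 + -907 = -1861
Then: -1861 + 654 = -1207
A) -1207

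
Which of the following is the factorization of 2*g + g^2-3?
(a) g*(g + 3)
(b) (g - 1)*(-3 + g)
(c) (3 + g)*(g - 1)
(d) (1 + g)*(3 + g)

We need to factor 2*g + g^2-3.
The factored form is (3 + g)*(g - 1).
c) (3 + g)*(g - 1)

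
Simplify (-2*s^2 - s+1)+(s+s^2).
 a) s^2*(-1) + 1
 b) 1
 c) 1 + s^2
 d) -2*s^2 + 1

Adding the polynomials and combining like terms:
(-2*s^2 - s + 1) + (s + s^2)
= s^2*(-1) + 1
a) s^2*(-1) + 1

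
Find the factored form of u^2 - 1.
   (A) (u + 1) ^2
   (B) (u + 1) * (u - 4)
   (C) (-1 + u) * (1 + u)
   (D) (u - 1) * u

We need to factor u^2 - 1.
The factored form is (-1 + u) * (1 + u).
C) (-1 + u) * (1 + u)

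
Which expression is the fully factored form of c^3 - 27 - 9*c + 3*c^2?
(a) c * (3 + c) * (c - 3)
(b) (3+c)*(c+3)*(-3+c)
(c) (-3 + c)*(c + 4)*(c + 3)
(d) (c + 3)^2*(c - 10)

We need to factor c^3 - 27 - 9*c + 3*c^2.
The factored form is (3+c)*(c+3)*(-3+c).
b) (3+c)*(c+3)*(-3+c)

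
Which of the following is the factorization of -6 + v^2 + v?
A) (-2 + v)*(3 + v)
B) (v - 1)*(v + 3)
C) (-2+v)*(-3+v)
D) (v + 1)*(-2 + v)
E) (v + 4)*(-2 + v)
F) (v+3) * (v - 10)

We need to factor -6 + v^2 + v.
The factored form is (-2 + v)*(3 + v).
A) (-2 + v)*(3 + v)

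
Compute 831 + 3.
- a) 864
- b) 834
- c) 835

831 + 3 = 834
b) 834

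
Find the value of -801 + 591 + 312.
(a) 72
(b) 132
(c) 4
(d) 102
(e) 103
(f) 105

First: -801 + 591 = -210
Then: -210 + 312 = 102
d) 102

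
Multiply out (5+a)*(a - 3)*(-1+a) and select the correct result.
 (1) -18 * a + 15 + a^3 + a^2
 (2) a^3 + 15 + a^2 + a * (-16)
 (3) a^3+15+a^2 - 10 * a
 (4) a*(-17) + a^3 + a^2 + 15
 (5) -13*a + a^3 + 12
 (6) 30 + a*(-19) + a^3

Expanding (5+a)*(a - 3)*(-1+a):
= a*(-17) + a^3 + a^2 + 15
4) a*(-17) + a^3 + a^2 + 15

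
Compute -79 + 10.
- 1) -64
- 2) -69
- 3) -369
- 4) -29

-79 + 10 = -69
2) -69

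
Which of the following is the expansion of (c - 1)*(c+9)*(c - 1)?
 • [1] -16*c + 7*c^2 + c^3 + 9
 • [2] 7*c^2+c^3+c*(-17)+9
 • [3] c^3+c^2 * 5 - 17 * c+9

Expanding (c - 1)*(c+9)*(c - 1):
= 7*c^2+c^3+c*(-17)+9
2) 7*c^2+c^3+c*(-17)+9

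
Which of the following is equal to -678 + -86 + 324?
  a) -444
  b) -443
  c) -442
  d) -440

First: -678 + -86 = -764
Then: -764 + 324 = -440
d) -440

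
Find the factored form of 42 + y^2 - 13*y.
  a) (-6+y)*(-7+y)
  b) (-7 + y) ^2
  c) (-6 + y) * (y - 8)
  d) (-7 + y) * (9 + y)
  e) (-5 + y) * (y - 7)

We need to factor 42 + y^2 - 13*y.
The factored form is (-6+y)*(-7+y).
a) (-6+y)*(-7+y)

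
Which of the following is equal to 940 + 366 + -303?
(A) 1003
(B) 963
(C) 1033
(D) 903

First: 940 + 366 = 1306
Then: 1306 + -303 = 1003
A) 1003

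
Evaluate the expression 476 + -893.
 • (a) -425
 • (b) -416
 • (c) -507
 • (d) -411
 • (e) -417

476 + -893 = -417
e) -417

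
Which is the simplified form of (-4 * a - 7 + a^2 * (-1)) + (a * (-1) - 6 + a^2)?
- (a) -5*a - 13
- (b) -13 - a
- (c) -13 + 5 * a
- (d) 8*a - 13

Adding the polynomials and combining like terms:
(-4*a - 7 + a^2*(-1)) + (a*(-1) - 6 + a^2)
= -5*a - 13
a) -5*a - 13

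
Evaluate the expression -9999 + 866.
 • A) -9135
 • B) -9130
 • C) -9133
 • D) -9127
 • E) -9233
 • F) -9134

-9999 + 866 = -9133
C) -9133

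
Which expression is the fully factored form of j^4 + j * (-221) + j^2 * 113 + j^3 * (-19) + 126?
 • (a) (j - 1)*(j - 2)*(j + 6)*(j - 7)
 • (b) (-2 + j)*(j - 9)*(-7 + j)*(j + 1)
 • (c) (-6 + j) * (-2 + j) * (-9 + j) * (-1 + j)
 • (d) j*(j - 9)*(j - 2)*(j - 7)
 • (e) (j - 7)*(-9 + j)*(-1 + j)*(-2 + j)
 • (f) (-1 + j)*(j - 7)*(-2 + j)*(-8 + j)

We need to factor j^4 + j * (-221) + j^2 * 113 + j^3 * (-19) + 126.
The factored form is (j - 7)*(-9 + j)*(-1 + j)*(-2 + j).
e) (j - 7)*(-9 + j)*(-1 + j)*(-2 + j)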